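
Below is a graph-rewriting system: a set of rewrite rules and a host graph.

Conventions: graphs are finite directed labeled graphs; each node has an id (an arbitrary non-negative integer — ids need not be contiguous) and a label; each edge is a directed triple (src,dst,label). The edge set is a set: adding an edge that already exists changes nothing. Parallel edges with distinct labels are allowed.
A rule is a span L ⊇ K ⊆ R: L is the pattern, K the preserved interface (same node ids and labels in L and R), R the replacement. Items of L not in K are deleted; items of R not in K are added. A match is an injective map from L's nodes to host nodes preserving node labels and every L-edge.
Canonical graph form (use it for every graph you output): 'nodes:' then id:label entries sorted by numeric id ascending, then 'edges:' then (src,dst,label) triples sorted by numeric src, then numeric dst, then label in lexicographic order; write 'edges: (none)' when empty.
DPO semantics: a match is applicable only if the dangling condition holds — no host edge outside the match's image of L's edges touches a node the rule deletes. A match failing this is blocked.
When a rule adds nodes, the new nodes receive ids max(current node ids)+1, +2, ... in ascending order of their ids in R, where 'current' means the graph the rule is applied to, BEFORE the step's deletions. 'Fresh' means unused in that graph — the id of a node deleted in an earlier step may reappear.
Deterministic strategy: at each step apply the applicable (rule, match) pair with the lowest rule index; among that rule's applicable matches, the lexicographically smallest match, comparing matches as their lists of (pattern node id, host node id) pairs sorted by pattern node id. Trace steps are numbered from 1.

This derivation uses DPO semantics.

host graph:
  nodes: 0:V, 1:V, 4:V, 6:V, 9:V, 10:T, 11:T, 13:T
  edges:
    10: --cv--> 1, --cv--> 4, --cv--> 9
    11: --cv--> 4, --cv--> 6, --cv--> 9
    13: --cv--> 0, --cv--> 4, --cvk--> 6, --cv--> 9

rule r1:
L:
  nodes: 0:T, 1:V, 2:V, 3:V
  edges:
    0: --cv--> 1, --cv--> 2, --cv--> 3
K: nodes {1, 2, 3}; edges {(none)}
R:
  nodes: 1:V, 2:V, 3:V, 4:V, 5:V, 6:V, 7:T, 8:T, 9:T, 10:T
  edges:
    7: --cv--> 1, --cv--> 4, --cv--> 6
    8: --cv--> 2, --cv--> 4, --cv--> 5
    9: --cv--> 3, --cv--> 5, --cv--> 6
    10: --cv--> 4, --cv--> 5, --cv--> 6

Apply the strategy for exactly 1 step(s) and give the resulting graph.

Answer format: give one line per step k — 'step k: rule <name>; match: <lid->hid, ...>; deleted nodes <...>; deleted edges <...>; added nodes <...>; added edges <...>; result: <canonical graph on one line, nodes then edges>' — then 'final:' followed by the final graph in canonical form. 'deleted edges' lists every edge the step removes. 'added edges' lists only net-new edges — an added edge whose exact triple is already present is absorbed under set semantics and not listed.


step 1: rule r1; match: 0->10, 1->1, 2->4, 3->9; deleted nodes 10; deleted edges (10,1,cv); (10,4,cv); (10,9,cv); added nodes 14, 15, 16, 17, 18, 19, 20; added edges (17,1,cv); (17,14,cv); (17,16,cv); (18,4,cv); (18,14,cv); (18,15,cv); (19,9,cv); (19,15,cv); (19,16,cv); (20,14,cv); (20,15,cv); (20,16,cv); result: nodes: 0:V, 1:V, 4:V, 6:V, 9:V, 11:T, 13:T, 14:V, 15:V, 16:V, 17:T, 18:T, 19:T, 20:T edges: (11,4,cv); (11,6,cv); (11,9,cv); (13,0,cv); (13,4,cv); (13,6,cvk); (13,9,cv); (17,1,cv); (17,14,cv); (17,16,cv); (18,4,cv); (18,14,cv); (18,15,cv); (19,9,cv); (19,15,cv); (19,16,cv); (20,14,cv); (20,15,cv); (20,16,cv)
final:
nodes: 0:V, 1:V, 4:V, 6:V, 9:V, 11:T, 13:T, 14:V, 15:V, 16:V, 17:T, 18:T, 19:T, 20:T
edges: (11,4,cv); (11,6,cv); (11,9,cv); (13,0,cv); (13,4,cv); (13,6,cvk); (13,9,cv); (17,1,cv); (17,14,cv); (17,16,cv); (18,4,cv); (18,14,cv); (18,15,cv); (19,9,cv); (19,15,cv); (19,16,cv); (20,14,cv); (20,15,cv); (20,16,cv)


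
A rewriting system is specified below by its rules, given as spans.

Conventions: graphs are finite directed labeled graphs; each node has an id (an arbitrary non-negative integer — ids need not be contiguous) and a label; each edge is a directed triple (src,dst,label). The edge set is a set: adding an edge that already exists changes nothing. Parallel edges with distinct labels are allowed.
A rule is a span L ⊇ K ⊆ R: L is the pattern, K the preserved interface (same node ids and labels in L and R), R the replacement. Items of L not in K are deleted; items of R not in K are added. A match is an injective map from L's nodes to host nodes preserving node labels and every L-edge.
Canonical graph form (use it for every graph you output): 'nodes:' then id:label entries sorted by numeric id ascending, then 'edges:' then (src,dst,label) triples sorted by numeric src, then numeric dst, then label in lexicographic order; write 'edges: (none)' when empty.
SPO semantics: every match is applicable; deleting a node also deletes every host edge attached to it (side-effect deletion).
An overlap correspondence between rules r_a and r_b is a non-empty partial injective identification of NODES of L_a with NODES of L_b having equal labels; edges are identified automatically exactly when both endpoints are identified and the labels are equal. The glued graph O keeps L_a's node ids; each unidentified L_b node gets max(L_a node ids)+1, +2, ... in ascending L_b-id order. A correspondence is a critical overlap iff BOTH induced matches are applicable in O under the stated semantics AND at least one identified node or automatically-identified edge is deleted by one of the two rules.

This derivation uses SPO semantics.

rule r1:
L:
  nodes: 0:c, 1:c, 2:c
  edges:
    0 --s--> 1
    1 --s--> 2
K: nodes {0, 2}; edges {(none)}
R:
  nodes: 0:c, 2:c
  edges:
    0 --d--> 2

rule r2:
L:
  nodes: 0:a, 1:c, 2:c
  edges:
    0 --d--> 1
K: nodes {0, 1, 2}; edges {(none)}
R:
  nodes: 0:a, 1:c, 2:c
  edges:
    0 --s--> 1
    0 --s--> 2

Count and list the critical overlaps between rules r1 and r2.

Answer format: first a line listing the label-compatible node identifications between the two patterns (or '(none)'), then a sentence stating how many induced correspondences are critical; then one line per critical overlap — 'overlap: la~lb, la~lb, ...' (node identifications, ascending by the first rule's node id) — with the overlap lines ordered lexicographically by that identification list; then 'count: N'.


label-compatible node identifications between L(r1) and L(r2): 0~1, 0~2, 1~1, 1~2, 2~1, 2~2
6 of the induced correspondences are critical overlaps of r1 and r2.
overlap: 0~1, 1~2
overlap: 0~2, 1~1
overlap: 1~1
overlap: 1~1, 2~2
overlap: 1~2
overlap: 1~2, 2~1
count: 6


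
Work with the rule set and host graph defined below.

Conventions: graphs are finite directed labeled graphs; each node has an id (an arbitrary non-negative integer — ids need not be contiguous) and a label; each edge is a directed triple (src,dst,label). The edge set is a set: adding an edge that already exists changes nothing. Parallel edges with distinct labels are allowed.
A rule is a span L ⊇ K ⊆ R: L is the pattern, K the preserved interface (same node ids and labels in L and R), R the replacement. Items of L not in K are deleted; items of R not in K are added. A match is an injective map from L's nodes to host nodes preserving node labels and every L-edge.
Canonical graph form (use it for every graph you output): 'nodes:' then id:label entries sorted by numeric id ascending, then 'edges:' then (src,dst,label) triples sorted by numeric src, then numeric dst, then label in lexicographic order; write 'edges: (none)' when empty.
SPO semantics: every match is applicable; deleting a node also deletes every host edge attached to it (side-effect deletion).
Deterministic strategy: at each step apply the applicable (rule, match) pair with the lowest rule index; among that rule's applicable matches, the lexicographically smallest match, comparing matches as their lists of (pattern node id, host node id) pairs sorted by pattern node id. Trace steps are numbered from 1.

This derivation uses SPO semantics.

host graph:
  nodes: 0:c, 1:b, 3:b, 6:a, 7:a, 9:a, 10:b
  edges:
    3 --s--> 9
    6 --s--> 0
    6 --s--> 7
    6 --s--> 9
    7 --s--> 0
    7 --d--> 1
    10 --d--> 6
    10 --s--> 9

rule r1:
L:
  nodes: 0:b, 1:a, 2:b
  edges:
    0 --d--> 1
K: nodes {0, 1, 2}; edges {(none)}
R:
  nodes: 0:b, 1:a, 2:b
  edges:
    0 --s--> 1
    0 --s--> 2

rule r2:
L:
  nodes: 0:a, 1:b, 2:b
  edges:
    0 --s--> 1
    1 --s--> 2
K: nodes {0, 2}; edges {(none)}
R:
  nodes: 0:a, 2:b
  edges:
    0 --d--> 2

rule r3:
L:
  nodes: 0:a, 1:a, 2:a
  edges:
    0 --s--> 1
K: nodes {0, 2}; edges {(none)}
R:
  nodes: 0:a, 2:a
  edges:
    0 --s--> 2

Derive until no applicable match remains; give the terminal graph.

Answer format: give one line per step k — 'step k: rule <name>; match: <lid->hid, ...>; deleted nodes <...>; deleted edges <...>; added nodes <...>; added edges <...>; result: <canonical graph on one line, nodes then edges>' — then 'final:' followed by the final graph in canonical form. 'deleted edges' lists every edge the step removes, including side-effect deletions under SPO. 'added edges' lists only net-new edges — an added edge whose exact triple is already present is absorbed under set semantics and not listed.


step 1: rule r1; match: 0->10, 1->6, 2->1; deleted nodes (none); deleted edges (10,6,d); added nodes (none); added edges (10,1,s); (10,6,s); result: nodes: 0:c, 1:b, 3:b, 6:a, 7:a, 9:a, 10:b edges: (3,9,s); (6,0,s); (6,7,s); (6,9,s); (7,0,s); (7,1,d); (10,1,s); (10,6,s); (10,9,s)
step 2: rule r3; match: 0->6, 1->7, 2->9; deleted nodes 7; deleted edges (6,7,s); (7,0,s); (7,1,d); added nodes (none); added edges (none); result: nodes: 0:c, 1:b, 3:b, 6:a, 9:a, 10:b edges: (3,9,s); (6,0,s); (6,9,s); (10,1,s); (10,6,s); (10,9,s)
final:
nodes: 0:c, 1:b, 3:b, 6:a, 9:a, 10:b
edges: (3,9,s); (6,0,s); (6,9,s); (10,1,s); (10,6,s); (10,9,s)


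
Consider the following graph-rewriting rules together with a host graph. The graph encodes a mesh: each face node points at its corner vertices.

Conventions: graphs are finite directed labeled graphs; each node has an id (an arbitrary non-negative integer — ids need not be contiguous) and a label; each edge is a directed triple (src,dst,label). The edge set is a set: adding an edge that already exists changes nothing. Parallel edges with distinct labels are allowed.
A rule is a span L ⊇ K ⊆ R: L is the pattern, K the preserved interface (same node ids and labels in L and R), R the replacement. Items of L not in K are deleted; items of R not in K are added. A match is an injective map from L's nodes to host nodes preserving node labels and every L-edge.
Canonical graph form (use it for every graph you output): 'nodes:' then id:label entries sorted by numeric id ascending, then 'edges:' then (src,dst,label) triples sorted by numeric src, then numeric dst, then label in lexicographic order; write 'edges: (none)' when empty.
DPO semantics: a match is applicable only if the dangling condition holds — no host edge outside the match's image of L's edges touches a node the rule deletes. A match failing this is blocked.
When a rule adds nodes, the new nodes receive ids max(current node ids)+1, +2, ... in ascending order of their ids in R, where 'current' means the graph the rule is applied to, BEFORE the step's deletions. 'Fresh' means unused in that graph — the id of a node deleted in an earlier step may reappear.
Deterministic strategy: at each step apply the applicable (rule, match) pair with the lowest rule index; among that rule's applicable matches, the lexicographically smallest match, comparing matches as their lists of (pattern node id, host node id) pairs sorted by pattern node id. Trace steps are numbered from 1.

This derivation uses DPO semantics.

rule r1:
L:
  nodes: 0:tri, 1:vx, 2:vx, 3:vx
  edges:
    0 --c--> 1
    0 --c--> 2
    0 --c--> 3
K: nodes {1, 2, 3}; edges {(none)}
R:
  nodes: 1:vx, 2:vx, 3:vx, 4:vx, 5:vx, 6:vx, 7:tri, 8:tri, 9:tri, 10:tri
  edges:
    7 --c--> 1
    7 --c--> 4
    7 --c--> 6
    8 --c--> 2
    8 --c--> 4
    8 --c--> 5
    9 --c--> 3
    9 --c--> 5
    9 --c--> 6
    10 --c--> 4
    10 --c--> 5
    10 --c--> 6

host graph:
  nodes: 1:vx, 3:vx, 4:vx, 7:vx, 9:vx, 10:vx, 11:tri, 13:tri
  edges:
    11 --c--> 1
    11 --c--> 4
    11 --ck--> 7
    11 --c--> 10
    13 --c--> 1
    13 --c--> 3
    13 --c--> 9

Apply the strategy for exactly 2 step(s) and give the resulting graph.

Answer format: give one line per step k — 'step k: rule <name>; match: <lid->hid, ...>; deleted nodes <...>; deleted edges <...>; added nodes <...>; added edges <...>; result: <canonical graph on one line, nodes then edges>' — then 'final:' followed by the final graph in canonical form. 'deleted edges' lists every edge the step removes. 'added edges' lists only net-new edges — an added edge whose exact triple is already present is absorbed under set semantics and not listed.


step 1: rule r1; match: 0->13, 1->1, 2->3, 3->9; deleted nodes 13; deleted edges (13,1,c); (13,3,c); (13,9,c); added nodes 14, 15, 16, 17, 18, 19, 20; added edges (17,1,c); (17,14,c); (17,16,c); (18,3,c); (18,14,c); (18,15,c); (19,9,c); (19,15,c); (19,16,c); (20,14,c); (20,15,c); (20,16,c); result: nodes: 1:vx, 3:vx, 4:vx, 7:vx, 9:vx, 10:vx, 11:tri, 14:vx, 15:vx, 16:vx, 17:tri, 18:tri, 19:tri, 20:tri edges: (11,1,c); (11,4,c); (11,7,ck); (11,10,c); (17,1,c); (17,14,c); (17,16,c); (18,3,c); (18,14,c); (18,15,c); (19,9,c); (19,15,c); (19,16,c); (20,14,c); (20,15,c); (20,16,c)
step 2: rule r1; match: 0->17, 1->1, 2->14, 3->16; deleted nodes 17; deleted edges (17,1,c); (17,14,c); (17,16,c); added nodes 21, 22, 23, 24, 25, 26, 27; added edges (24,1,c); (24,21,c); (24,23,c); (25,14,c); (25,21,c); (25,22,c); (26,16,c); (26,22,c); (26,23,c); (27,21,c); (27,22,c); (27,23,c); result: nodes: 1:vx, 3:vx, 4:vx, 7:vx, 9:vx, 10:vx, 11:tri, 14:vx, 15:vx, 16:vx, 18:tri, 19:tri, 20:tri, 21:vx, 22:vx, 23:vx, 24:tri, 25:tri, 26:tri, 27:tri edges: (11,1,c); (11,4,c); (11,7,ck); (11,10,c); (18,3,c); (18,14,c); (18,15,c); (19,9,c); (19,15,c); (19,16,c); (20,14,c); (20,15,c); (20,16,c); (24,1,c); (24,21,c); (24,23,c); (25,14,c); (25,21,c); (25,22,c); (26,16,c); (26,22,c); (26,23,c); (27,21,c); (27,22,c); (27,23,c)
final:
nodes: 1:vx, 3:vx, 4:vx, 7:vx, 9:vx, 10:vx, 11:tri, 14:vx, 15:vx, 16:vx, 18:tri, 19:tri, 20:tri, 21:vx, 22:vx, 23:vx, 24:tri, 25:tri, 26:tri, 27:tri
edges: (11,1,c); (11,4,c); (11,7,ck); (11,10,c); (18,3,c); (18,14,c); (18,15,c); (19,9,c); (19,15,c); (19,16,c); (20,14,c); (20,15,c); (20,16,c); (24,1,c); (24,21,c); (24,23,c); (25,14,c); (25,21,c); (25,22,c); (26,16,c); (26,22,c); (26,23,c); (27,21,c); (27,22,c); (27,23,c)


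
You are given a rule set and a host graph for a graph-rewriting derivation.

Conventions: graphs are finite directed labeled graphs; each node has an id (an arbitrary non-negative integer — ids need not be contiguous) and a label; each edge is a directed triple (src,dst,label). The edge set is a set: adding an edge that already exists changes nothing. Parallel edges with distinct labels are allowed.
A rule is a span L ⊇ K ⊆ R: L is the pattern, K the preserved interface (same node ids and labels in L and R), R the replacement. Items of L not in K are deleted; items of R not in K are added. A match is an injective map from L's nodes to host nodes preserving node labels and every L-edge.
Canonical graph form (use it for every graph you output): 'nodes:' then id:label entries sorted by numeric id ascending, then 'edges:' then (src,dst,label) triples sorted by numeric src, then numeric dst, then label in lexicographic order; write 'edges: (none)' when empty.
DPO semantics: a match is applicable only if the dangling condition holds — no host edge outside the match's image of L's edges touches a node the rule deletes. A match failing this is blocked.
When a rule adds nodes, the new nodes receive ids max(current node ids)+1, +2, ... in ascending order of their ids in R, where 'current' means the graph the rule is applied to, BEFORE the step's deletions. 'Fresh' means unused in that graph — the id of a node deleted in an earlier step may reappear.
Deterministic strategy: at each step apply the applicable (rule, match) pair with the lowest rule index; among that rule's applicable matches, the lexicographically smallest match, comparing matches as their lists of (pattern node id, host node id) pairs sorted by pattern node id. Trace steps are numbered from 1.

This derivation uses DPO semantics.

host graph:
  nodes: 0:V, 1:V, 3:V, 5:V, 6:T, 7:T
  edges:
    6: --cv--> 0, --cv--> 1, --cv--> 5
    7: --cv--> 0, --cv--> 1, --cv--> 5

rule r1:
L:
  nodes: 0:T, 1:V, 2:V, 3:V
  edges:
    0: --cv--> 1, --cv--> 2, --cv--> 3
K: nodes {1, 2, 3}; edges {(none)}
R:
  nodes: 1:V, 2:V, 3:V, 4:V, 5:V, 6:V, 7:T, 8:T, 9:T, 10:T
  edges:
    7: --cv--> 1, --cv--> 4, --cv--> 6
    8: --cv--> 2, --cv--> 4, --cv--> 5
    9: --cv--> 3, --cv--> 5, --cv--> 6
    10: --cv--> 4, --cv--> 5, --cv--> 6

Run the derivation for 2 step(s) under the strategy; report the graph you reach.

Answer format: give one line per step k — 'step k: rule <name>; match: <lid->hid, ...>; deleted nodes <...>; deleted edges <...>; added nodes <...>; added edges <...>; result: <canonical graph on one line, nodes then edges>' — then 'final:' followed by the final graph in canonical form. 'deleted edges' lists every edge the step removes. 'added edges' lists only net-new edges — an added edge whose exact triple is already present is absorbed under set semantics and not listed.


step 1: rule r1; match: 0->6, 1->0, 2->1, 3->5; deleted nodes 6; deleted edges (6,0,cv); (6,1,cv); (6,5,cv); added nodes 8, 9, 10, 11, 12, 13, 14; added edges (11,0,cv); (11,8,cv); (11,10,cv); (12,1,cv); (12,8,cv); (12,9,cv); (13,5,cv); (13,9,cv); (13,10,cv); (14,8,cv); (14,9,cv); (14,10,cv); result: nodes: 0:V, 1:V, 3:V, 5:V, 7:T, 8:V, 9:V, 10:V, 11:T, 12:T, 13:T, 14:T edges: (7,0,cv); (7,1,cv); (7,5,cv); (11,0,cv); (11,8,cv); (11,10,cv); (12,1,cv); (12,8,cv); (12,9,cv); (13,5,cv); (13,9,cv); (13,10,cv); (14,8,cv); (14,9,cv); (14,10,cv)
step 2: rule r1; match: 0->7, 1->0, 2->1, 3->5; deleted nodes 7; deleted edges (7,0,cv); (7,1,cv); (7,5,cv); added nodes 15, 16, 17, 18, 19, 20, 21; added edges (18,0,cv); (18,15,cv); (18,17,cv); (19,1,cv); (19,15,cv); (19,16,cv); (20,5,cv); (20,16,cv); (20,17,cv); (21,15,cv); (21,16,cv); (21,17,cv); result: nodes: 0:V, 1:V, 3:V, 5:V, 8:V, 9:V, 10:V, 11:T, 12:T, 13:T, 14:T, 15:V, 16:V, 17:V, 18:T, 19:T, 20:T, 21:T edges: (11,0,cv); (11,8,cv); (11,10,cv); (12,1,cv); (12,8,cv); (12,9,cv); (13,5,cv); (13,9,cv); (13,10,cv); (14,8,cv); (14,9,cv); (14,10,cv); (18,0,cv); (18,15,cv); (18,17,cv); (19,1,cv); (19,15,cv); (19,16,cv); (20,5,cv); (20,16,cv); (20,17,cv); (21,15,cv); (21,16,cv); (21,17,cv)
final:
nodes: 0:V, 1:V, 3:V, 5:V, 8:V, 9:V, 10:V, 11:T, 12:T, 13:T, 14:T, 15:V, 16:V, 17:V, 18:T, 19:T, 20:T, 21:T
edges: (11,0,cv); (11,8,cv); (11,10,cv); (12,1,cv); (12,8,cv); (12,9,cv); (13,5,cv); (13,9,cv); (13,10,cv); (14,8,cv); (14,9,cv); (14,10,cv); (18,0,cv); (18,15,cv); (18,17,cv); (19,1,cv); (19,15,cv); (19,16,cv); (20,5,cv); (20,16,cv); (20,17,cv); (21,15,cv); (21,16,cv); (21,17,cv)


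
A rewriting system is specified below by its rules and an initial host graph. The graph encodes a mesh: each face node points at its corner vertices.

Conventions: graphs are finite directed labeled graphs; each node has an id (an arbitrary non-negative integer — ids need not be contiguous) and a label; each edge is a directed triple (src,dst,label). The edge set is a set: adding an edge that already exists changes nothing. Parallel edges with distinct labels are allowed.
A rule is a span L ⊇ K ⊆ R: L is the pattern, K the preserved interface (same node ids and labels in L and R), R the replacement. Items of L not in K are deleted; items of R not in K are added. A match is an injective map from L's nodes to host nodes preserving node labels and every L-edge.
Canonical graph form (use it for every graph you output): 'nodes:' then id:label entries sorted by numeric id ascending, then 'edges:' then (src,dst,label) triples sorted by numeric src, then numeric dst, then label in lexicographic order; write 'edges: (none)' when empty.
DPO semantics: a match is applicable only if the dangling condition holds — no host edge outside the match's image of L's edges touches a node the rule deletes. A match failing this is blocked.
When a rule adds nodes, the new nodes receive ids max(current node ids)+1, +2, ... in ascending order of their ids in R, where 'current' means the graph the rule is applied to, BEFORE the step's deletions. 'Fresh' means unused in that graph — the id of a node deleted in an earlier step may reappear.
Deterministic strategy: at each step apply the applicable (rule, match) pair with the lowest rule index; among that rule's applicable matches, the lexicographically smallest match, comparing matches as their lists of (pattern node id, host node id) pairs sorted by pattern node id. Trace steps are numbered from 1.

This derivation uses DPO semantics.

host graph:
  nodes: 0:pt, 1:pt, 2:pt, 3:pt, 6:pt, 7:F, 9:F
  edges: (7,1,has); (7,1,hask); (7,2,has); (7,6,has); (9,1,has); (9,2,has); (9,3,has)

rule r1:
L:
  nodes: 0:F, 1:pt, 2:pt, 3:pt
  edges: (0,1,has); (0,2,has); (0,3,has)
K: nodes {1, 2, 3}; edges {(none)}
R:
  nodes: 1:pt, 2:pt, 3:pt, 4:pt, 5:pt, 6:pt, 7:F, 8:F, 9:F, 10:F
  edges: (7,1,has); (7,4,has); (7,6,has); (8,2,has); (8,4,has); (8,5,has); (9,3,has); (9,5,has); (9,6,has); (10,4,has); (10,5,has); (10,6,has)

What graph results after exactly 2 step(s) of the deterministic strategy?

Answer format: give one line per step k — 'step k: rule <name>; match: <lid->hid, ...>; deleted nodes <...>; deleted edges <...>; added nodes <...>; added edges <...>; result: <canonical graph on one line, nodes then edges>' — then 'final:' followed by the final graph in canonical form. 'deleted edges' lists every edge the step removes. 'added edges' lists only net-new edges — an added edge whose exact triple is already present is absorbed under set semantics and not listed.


step 1: rule r1; match: 0->9, 1->1, 2->2, 3->3; deleted nodes 9; deleted edges (9,1,has); (9,2,has); (9,3,has); added nodes 10, 11, 12, 13, 14, 15, 16; added edges (13,1,has); (13,10,has); (13,12,has); (14,2,has); (14,10,has); (14,11,has); (15,3,has); (15,11,has); (15,12,has); (16,10,has); (16,11,has); (16,12,has); result: nodes: 0:pt, 1:pt, 2:pt, 3:pt, 6:pt, 7:F, 10:pt, 11:pt, 12:pt, 13:F, 14:F, 15:F, 16:F edges: (7,1,has); (7,1,hask); (7,2,has); (7,6,has); (13,1,has); (13,10,has); (13,12,has); (14,2,has); (14,10,has); (14,11,has); (15,3,has); (15,11,has); (15,12,has); (16,10,has); (16,11,has); (16,12,has)
step 2: rule r1; match: 0->13, 1->1, 2->10, 3->12; deleted nodes 13; deleted edges (13,1,has); (13,10,has); (13,12,has); added nodes 17, 18, 19, 20, 21, 22, 23; added edges (20,1,has); (20,17,has); (20,19,has); (21,10,has); (21,17,has); (21,18,has); (22,12,has); (22,18,has); (22,19,has); (23,17,has); (23,18,has); (23,19,has); result: nodes: 0:pt, 1:pt, 2:pt, 3:pt, 6:pt, 7:F, 10:pt, 11:pt, 12:pt, 14:F, 15:F, 16:F, 17:pt, 18:pt, 19:pt, 20:F, 21:F, 22:F, 23:F edges: (7,1,has); (7,1,hask); (7,2,has); (7,6,has); (14,2,has); (14,10,has); (14,11,has); (15,3,has); (15,11,has); (15,12,has); (16,10,has); (16,11,has); (16,12,has); (20,1,has); (20,17,has); (20,19,has); (21,10,has); (21,17,has); (21,18,has); (22,12,has); (22,18,has); (22,19,has); (23,17,has); (23,18,has); (23,19,has)
final:
nodes: 0:pt, 1:pt, 2:pt, 3:pt, 6:pt, 7:F, 10:pt, 11:pt, 12:pt, 14:F, 15:F, 16:F, 17:pt, 18:pt, 19:pt, 20:F, 21:F, 22:F, 23:F
edges: (7,1,has); (7,1,hask); (7,2,has); (7,6,has); (14,2,has); (14,10,has); (14,11,has); (15,3,has); (15,11,has); (15,12,has); (16,10,has); (16,11,has); (16,12,has); (20,1,has); (20,17,has); (20,19,has); (21,10,has); (21,17,has); (21,18,has); (22,12,has); (22,18,has); (22,19,has); (23,17,has); (23,18,has); (23,19,has)


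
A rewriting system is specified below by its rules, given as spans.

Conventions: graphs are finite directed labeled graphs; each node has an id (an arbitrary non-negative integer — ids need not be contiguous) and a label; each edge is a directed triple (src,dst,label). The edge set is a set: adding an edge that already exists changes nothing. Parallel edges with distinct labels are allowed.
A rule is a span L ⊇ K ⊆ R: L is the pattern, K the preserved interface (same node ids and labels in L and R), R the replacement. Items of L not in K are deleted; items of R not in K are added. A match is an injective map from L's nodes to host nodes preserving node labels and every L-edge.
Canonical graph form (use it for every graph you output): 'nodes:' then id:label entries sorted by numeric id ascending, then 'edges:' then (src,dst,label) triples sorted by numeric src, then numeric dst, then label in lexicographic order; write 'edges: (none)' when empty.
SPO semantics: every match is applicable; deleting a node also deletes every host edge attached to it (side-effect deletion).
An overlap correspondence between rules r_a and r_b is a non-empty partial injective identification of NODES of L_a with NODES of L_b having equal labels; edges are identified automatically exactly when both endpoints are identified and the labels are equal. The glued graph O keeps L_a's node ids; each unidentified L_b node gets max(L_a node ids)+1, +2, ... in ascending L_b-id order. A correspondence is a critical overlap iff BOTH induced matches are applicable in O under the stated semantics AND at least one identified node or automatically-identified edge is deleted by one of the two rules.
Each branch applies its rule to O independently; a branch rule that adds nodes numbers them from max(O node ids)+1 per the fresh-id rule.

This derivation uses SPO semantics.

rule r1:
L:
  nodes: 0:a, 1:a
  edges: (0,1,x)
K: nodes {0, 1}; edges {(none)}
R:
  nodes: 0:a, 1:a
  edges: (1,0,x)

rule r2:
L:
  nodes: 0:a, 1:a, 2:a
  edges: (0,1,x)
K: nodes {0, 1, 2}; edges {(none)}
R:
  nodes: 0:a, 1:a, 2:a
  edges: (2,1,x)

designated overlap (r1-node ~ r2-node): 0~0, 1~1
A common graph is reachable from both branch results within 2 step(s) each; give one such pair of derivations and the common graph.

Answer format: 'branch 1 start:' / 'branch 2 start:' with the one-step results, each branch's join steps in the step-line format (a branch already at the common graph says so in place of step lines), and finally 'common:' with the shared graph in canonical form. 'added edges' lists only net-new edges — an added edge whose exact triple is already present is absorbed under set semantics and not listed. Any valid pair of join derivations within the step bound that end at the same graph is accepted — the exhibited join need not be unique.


branch 1 start:
nodes: 0:a, 1:a, 2:a
edges: (1,0,x)
branch 2 start:
nodes: 0:a, 1:a, 2:a
edges: (2,1,x)
branch 1 step 1: rule r1; match: 0->1, 1->0; deleted nodes (none); deleted edges (1,0,x); added nodes (none); added edges (0,1,x); result: nodes: 0:a, 1:a, 2:a edges: (0,1,x)
branch 2 step 1: rule r2; match: 0->2, 1->1, 2->0; deleted nodes (none); deleted edges (2,1,x); added nodes (none); added edges (0,1,x); result: nodes: 0:a, 1:a, 2:a edges: (0,1,x)
common:
nodes: 0:a, 1:a, 2:a
edges: (0,1,x)


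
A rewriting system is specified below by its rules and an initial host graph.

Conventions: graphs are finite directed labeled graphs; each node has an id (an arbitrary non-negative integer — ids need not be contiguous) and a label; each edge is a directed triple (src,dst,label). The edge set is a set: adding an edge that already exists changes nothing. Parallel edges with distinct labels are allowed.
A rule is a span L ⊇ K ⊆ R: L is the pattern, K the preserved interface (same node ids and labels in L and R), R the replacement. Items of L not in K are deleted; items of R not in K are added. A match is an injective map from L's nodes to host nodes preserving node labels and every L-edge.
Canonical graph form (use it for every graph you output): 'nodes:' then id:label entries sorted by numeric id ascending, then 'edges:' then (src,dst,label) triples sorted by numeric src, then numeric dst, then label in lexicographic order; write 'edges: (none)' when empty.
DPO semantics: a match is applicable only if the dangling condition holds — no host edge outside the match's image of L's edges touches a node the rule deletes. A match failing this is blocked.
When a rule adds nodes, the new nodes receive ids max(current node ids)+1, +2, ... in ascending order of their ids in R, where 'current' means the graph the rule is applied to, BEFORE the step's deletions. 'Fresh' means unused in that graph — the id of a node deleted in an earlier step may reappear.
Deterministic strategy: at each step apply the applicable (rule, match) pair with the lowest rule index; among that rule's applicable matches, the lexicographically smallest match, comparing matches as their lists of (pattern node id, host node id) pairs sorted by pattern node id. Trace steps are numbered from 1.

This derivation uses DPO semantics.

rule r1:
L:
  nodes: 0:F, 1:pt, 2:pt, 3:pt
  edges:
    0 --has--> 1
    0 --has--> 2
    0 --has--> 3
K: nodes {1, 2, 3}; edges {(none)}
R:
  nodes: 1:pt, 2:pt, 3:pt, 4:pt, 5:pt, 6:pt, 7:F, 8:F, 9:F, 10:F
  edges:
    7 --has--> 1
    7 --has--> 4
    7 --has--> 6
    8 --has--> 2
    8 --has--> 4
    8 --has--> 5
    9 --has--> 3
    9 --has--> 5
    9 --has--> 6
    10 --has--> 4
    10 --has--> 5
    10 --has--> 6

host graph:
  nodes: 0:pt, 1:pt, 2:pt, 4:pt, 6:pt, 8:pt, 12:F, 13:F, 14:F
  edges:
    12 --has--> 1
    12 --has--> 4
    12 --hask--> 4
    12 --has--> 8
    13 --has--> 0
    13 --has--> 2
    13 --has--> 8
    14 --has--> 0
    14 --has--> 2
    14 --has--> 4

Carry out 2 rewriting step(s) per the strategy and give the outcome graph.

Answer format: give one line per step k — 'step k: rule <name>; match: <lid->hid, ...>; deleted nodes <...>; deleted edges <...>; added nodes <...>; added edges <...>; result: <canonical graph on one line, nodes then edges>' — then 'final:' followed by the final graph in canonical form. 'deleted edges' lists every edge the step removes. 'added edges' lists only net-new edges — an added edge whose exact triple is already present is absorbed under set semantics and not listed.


step 1: rule r1; match: 0->13, 1->0, 2->2, 3->8; deleted nodes 13; deleted edges (13,0,has); (13,2,has); (13,8,has); added nodes 15, 16, 17, 18, 19, 20, 21; added edges (18,0,has); (18,15,has); (18,17,has); (19,2,has); (19,15,has); (19,16,has); (20,8,has); (20,16,has); (20,17,has); (21,15,has); (21,16,has); (21,17,has); result: nodes: 0:pt, 1:pt, 2:pt, 4:pt, 6:pt, 8:pt, 12:F, 14:F, 15:pt, 16:pt, 17:pt, 18:F, 19:F, 20:F, 21:F edges: (12,1,has); (12,4,has); (12,4,hask); (12,8,has); (14,0,has); (14,2,has); (14,4,has); (18,0,has); (18,15,has); (18,17,has); (19,2,has); (19,15,has); (19,16,has); (20,8,has); (20,16,has); (20,17,has); (21,15,has); (21,16,has); (21,17,has)
step 2: rule r1; match: 0->14, 1->0, 2->2, 3->4; deleted nodes 14; deleted edges (14,0,has); (14,2,has); (14,4,has); added nodes 22, 23, 24, 25, 26, 27, 28; added edges (25,0,has); (25,22,has); (25,24,has); (26,2,has); (26,22,has); (26,23,has); (27,4,has); (27,23,has); (27,24,has); (28,22,has); (28,23,has); (28,24,has); result: nodes: 0:pt, 1:pt, 2:pt, 4:pt, 6:pt, 8:pt, 12:F, 15:pt, 16:pt, 17:pt, 18:F, 19:F, 20:F, 21:F, 22:pt, 23:pt, 24:pt, 25:F, 26:F, 27:F, 28:F edges: (12,1,has); (12,4,has); (12,4,hask); (12,8,has); (18,0,has); (18,15,has); (18,17,has); (19,2,has); (19,15,has); (19,16,has); (20,8,has); (20,16,has); (20,17,has); (21,15,has); (21,16,has); (21,17,has); (25,0,has); (25,22,has); (25,24,has); (26,2,has); (26,22,has); (26,23,has); (27,4,has); (27,23,has); (27,24,has); (28,22,has); (28,23,has); (28,24,has)
final:
nodes: 0:pt, 1:pt, 2:pt, 4:pt, 6:pt, 8:pt, 12:F, 15:pt, 16:pt, 17:pt, 18:F, 19:F, 20:F, 21:F, 22:pt, 23:pt, 24:pt, 25:F, 26:F, 27:F, 28:F
edges: (12,1,has); (12,4,has); (12,4,hask); (12,8,has); (18,0,has); (18,15,has); (18,17,has); (19,2,has); (19,15,has); (19,16,has); (20,8,has); (20,16,has); (20,17,has); (21,15,has); (21,16,has); (21,17,has); (25,0,has); (25,22,has); (25,24,has); (26,2,has); (26,22,has); (26,23,has); (27,4,has); (27,23,has); (27,24,has); (28,22,has); (28,23,has); (28,24,has)


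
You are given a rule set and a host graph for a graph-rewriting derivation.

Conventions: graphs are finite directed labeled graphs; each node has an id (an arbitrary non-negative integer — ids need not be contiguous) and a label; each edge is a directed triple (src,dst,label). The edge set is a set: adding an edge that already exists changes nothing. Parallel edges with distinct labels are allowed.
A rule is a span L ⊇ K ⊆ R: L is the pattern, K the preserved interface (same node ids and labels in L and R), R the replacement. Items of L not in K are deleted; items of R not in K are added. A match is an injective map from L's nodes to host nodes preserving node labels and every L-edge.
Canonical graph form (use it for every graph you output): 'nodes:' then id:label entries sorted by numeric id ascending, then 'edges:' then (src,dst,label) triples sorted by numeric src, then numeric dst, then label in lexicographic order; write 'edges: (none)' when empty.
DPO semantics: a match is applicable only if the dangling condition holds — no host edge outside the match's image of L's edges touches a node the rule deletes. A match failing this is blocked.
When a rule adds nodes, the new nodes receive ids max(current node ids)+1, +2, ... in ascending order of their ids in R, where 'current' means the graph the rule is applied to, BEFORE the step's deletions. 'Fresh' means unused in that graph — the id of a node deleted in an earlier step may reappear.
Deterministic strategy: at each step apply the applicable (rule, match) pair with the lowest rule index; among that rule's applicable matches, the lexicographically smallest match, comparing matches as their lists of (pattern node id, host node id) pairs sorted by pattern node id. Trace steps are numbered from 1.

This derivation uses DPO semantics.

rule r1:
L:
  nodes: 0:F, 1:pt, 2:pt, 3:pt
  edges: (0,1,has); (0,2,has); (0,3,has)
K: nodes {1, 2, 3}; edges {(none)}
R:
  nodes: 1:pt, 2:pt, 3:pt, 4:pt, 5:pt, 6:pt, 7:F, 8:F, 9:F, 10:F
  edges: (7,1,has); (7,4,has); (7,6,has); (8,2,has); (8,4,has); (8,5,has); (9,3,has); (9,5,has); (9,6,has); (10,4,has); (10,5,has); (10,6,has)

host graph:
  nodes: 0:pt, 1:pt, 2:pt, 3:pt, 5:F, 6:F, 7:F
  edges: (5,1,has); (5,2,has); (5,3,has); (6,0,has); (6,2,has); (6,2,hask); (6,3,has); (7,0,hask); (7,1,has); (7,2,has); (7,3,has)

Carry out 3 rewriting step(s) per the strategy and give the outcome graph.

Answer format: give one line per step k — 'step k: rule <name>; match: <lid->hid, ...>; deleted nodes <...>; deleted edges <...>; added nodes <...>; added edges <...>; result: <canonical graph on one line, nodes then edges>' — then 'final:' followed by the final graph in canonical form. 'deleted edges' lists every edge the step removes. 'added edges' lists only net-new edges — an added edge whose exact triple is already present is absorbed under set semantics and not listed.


step 1: rule r1; match: 0->5, 1->1, 2->2, 3->3; deleted nodes 5; deleted edges (5,1,has); (5,2,has); (5,3,has); added nodes 8, 9, 10, 11, 12, 13, 14; added edges (11,1,has); (11,8,has); (11,10,has); (12,2,has); (12,8,has); (12,9,has); (13,3,has); (13,9,has); (13,10,has); (14,8,has); (14,9,has); (14,10,has); result: nodes: 0:pt, 1:pt, 2:pt, 3:pt, 6:F, 7:F, 8:pt, 9:pt, 10:pt, 11:F, 12:F, 13:F, 14:F edges: (6,0,has); (6,2,has); (6,2,hask); (6,3,has); (7,0,hask); (7,1,has); (7,2,has); (7,3,has); (11,1,has); (11,8,has); (11,10,has); (12,2,has); (12,8,has); (12,9,has); (13,3,has); (13,9,has); (13,10,has); (14,8,has); (14,9,has); (14,10,has)
step 2: rule r1; match: 0->11, 1->1, 2->8, 3->10; deleted nodes 11; deleted edges (11,1,has); (11,8,has); (11,10,has); added nodes 15, 16, 17, 18, 19, 20, 21; added edges (18,1,has); (18,15,has); (18,17,has); (19,8,has); (19,15,has); (19,16,has); (20,10,has); (20,16,has); (20,17,has); (21,15,has); (21,16,has); (21,17,has); result: nodes: 0:pt, 1:pt, 2:pt, 3:pt, 6:F, 7:F, 8:pt, 9:pt, 10:pt, 12:F, 13:F, 14:F, 15:pt, 16:pt, 17:pt, 18:F, 19:F, 20:F, 21:F edges: (6,0,has); (6,2,has); (6,2,hask); (6,3,has); (7,0,hask); (7,1,has); (7,2,has); (7,3,has); (12,2,has); (12,8,has); (12,9,has); (13,3,has); (13,9,has); (13,10,has); (14,8,has); (14,9,has); (14,10,has); (18,1,has); (18,15,has); (18,17,has); (19,8,has); (19,15,has); (19,16,has); (20,10,has); (20,16,has); (20,17,has); (21,15,has); (21,16,has); (21,17,has)
step 3: rule r1; match: 0->12, 1->2, 2->8, 3->9; deleted nodes 12; deleted edges (12,2,has); (12,8,has); (12,9,has); added nodes 22, 23, 24, 25, 26, 27, 28; added edges (25,2,has); (25,22,has); (25,24,has); (26,8,has); (26,22,has); (26,23,has); (27,9,has); (27,23,has); (27,24,has); (28,22,has); (28,23,has); (28,24,has); result: nodes: 0:pt, 1:pt, 2:pt, 3:pt, 6:F, 7:F, 8:pt, 9:pt, 10:pt, 13:F, 14:F, 15:pt, 16:pt, 17:pt, 18:F, 19:F, 20:F, 21:F, 22:pt, 23:pt, 24:pt, 25:F, 26:F, 27:F, 28:F edges: (6,0,has); (6,2,has); (6,2,hask); (6,3,has); (7,0,hask); (7,1,has); (7,2,has); (7,3,has); (13,3,has); (13,9,has); (13,10,has); (14,8,has); (14,9,has); (14,10,has); (18,1,has); (18,15,has); (18,17,has); (19,8,has); (19,15,has); (19,16,has); (20,10,has); (20,16,has); (20,17,has); (21,15,has); (21,16,has); (21,17,has); (25,2,has); (25,22,has); (25,24,has); (26,8,has); (26,22,has); (26,23,has); (27,9,has); (27,23,has); (27,24,has); (28,22,has); (28,23,has); (28,24,has)
final:
nodes: 0:pt, 1:pt, 2:pt, 3:pt, 6:F, 7:F, 8:pt, 9:pt, 10:pt, 13:F, 14:F, 15:pt, 16:pt, 17:pt, 18:F, 19:F, 20:F, 21:F, 22:pt, 23:pt, 24:pt, 25:F, 26:F, 27:F, 28:F
edges: (6,0,has); (6,2,has); (6,2,hask); (6,3,has); (7,0,hask); (7,1,has); (7,2,has); (7,3,has); (13,3,has); (13,9,has); (13,10,has); (14,8,has); (14,9,has); (14,10,has); (18,1,has); (18,15,has); (18,17,has); (19,8,has); (19,15,has); (19,16,has); (20,10,has); (20,16,has); (20,17,has); (21,15,has); (21,16,has); (21,17,has); (25,2,has); (25,22,has); (25,24,has); (26,8,has); (26,22,has); (26,23,has); (27,9,has); (27,23,has); (27,24,has); (28,22,has); (28,23,has); (28,24,has)


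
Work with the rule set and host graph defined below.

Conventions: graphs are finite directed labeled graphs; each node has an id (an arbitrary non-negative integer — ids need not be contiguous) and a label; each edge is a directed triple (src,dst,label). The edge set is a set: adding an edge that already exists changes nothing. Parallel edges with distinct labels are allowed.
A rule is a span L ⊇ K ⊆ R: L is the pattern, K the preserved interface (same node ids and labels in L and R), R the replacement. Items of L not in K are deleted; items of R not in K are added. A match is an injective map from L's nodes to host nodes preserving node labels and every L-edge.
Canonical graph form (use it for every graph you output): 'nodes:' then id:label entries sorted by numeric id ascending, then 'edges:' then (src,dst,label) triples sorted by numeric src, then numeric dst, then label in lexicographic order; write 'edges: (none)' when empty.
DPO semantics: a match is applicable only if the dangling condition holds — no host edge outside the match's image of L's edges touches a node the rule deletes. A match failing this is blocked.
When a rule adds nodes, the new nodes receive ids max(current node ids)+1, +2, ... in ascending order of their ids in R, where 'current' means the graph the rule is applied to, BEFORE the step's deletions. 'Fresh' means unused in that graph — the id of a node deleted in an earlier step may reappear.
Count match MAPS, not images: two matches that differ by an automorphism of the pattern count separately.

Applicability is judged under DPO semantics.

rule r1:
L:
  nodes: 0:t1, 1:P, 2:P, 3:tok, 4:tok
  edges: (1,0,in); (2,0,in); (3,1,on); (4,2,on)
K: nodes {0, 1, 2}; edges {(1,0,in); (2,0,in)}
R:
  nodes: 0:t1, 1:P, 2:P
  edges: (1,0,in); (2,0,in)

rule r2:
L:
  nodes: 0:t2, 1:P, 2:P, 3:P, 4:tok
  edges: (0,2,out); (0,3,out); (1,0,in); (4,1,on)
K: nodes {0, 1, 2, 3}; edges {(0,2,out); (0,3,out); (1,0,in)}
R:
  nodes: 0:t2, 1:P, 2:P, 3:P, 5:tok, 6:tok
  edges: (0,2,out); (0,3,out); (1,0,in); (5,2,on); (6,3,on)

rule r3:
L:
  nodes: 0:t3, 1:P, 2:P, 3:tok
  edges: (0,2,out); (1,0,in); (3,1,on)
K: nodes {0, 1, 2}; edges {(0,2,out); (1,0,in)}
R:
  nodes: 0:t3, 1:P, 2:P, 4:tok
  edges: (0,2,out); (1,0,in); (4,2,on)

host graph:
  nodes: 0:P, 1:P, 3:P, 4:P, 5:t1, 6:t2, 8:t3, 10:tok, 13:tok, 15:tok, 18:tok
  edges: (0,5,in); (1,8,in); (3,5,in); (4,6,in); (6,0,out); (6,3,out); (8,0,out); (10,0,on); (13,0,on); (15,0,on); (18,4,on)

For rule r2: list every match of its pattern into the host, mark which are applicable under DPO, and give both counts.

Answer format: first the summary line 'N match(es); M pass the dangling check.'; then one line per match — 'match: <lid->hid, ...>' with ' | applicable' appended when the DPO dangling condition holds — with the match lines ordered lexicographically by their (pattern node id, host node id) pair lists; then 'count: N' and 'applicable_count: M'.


2 match(es); 2 pass the dangling check.
match: 0->6, 1->4, 2->0, 3->3, 4->18 | applicable
match: 0->6, 1->4, 2->3, 3->0, 4->18 | applicable
count: 2
applicable_count: 2
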